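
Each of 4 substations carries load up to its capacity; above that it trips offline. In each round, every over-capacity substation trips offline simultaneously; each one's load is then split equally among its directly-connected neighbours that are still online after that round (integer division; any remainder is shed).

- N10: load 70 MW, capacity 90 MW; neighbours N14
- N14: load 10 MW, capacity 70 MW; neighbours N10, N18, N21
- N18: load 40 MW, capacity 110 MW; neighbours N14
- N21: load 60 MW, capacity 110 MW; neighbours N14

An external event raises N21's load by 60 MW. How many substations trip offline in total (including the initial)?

3

Round 1 — N21 at 120 > 110. N21 trips offline.
  N21 sheds 120 MW to N14: 120 each.
    N14: 10+120 = 130 > 70
Round 2 — N14 trips offline.
  N14 sheds 130 MW to N10, N18: 65 each.
    N10: 70+65 = 135 > 90
    N18: 40+65 = 105 ≤ 110
Round 3 — N10 trips offline.
  N10 sheds 135 MW: no online neighbours, lost.
No further trips.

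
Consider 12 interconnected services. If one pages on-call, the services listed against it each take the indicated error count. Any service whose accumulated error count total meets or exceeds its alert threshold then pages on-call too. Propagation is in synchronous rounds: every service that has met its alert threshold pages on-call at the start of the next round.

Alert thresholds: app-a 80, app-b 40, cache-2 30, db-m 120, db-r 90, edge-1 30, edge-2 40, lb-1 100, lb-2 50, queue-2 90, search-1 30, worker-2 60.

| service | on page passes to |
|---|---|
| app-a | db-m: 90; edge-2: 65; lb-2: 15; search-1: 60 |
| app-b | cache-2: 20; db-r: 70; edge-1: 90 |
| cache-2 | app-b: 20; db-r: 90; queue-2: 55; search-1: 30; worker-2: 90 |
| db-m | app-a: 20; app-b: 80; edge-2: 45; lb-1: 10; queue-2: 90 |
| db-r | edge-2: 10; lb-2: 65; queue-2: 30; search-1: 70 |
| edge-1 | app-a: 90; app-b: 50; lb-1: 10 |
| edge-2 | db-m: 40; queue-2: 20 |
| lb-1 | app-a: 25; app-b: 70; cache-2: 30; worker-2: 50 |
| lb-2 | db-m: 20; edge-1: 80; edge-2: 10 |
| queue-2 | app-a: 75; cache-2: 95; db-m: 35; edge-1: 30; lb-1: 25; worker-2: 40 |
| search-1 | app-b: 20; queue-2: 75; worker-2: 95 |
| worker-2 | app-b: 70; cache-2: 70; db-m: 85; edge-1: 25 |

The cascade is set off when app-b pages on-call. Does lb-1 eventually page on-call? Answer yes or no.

no

Round 1 — app-b pages on-call (initial).
  cache-2: +20 → 20 < 30
  db-r: +70 → 70 < 90
  edge-1: +90 → 90 ≥ 30
Round 2 — edge-1 pages on-call.
  app-a: +90 → 90 ≥ 80
  lb-1: +10 → 10 < 100
Round 3 — app-a pages on-call.
  db-m: +90 → 90 < 120
  edge-2: +65 → 65 ≥ 40
  lb-2: +15 → 15 < 50
  search-1: +60 → 60 ≥ 30
Round 4 — edge-2, search-1 page on-call.
  db-m: +40 → 130 ≥ 120
  queue-2: +20+75 → 95 ≥ 90
  worker-2: +95 → 95 ≥ 60
Round 5 — db-m, queue-2, worker-2 page on-call.
  cache-2: +95+70 → 185 ≥ 30
  lb-1: +10+25 → 45 < 100
Round 6 — cache-2 pages on-call.
  db-r: +90 → 160 ≥ 90
Round 7 — db-r pages on-call.
  lb-2: +65 → 80 ≥ 50
Round 8 — lb-2 pages on-call.
No further pages.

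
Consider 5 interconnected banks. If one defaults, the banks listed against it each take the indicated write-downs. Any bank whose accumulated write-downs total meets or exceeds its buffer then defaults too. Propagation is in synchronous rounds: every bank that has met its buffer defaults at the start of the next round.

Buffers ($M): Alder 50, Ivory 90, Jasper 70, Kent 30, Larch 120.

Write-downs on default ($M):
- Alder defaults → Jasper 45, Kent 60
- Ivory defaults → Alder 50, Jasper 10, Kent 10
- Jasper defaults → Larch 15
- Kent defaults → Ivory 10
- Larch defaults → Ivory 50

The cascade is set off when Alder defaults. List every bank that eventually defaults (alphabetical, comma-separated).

Alder, Kent

Round 1 — Alder defaults (initial).
  Jasper: +45 → 45 < 70
  Kent: +60 → 60 ≥ 30
Round 2 — Kent defaults.
  Ivory: +10 → 10 < 90
No further defaults.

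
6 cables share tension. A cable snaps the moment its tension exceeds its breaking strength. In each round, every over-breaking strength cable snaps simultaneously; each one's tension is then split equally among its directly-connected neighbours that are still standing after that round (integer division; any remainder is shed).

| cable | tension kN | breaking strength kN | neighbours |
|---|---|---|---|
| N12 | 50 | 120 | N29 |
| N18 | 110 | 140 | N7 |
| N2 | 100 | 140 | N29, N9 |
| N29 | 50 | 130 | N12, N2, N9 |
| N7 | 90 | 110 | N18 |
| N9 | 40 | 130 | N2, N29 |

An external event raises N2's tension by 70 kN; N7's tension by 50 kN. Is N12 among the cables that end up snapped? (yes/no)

Round 1 — N2 at 170 > 140; N7 at 140 > 110. N2, N7 snap.
  N2 sheds 170 kN to N29, N9: 85 each.
    N29: 50+85 = 135 > 130
    N9: 40+85 = 125 ≤ 130
  N7 sheds 140 kN to N18: 140 each.
    N18: 110+140 = 250 > 140
Round 2 — N18, N29 snap.
  N18 sheds 250 kN: no online neighbours, lost.
  N29 sheds 135 kN to N12, N9: 67 each (1 lost).
    N12: 50+67 = 117 ≤ 120
    N9: 125+67 = 192 > 130
Round 3 — N9 snaps.
  N9 sheds 192 kN: no online neighbours, lost.
No further breaks.

no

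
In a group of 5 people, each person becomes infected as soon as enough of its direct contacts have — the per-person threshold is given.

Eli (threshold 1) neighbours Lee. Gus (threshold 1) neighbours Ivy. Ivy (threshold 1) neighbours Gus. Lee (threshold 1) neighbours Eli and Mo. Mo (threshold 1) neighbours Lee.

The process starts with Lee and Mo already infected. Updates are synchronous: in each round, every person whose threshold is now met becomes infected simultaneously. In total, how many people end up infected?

Round 1 — Lee, Mo become infected (initial).
Round 2 — checking thresholds:
  Eli: 1 of 1 neighbours ≥ 1, becomes infected.
Round 3 — no new infections; cascade stops.

3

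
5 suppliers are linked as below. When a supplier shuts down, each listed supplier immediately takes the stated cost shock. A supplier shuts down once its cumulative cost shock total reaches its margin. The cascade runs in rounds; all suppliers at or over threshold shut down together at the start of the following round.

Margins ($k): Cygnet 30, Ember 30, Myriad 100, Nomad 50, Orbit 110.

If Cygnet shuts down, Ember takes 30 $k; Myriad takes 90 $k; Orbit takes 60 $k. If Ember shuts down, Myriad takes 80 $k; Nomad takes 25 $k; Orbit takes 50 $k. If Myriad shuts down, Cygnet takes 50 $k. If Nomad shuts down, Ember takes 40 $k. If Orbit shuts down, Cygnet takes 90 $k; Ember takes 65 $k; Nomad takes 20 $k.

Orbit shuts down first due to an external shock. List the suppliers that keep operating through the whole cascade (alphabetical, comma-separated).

Nomad

Round 1 — Orbit shuts down (initial).
  Cygnet: +90 → 90 ≥ 30
  Ember: +65 → 65 ≥ 30
  Nomad: +20 → 20 < 50
Round 2 — Cygnet, Ember shut down.
  Myriad: +90+80 → 170 ≥ 100
  Nomad: +25 → 45 < 50
Round 3 — Myriad shuts down.
No further shutdowns.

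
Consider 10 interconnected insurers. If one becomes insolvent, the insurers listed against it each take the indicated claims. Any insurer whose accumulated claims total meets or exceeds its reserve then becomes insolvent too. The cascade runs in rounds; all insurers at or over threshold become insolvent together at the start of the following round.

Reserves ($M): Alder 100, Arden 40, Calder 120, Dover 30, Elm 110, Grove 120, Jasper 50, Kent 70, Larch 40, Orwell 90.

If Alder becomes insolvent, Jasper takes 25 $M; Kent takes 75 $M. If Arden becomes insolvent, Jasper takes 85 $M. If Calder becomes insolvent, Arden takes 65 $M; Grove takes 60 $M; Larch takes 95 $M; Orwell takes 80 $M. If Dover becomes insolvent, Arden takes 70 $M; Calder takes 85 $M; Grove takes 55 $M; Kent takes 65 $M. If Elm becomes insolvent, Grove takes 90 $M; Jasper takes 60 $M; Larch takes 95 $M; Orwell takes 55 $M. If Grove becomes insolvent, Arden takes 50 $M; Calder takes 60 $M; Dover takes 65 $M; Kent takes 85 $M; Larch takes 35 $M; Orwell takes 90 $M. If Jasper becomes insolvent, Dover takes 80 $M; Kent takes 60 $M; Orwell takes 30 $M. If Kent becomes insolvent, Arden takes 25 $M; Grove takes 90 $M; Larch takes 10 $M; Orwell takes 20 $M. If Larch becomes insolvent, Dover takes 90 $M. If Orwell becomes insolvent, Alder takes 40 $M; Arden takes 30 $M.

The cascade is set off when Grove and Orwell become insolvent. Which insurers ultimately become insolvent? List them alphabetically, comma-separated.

Round 1 — Grove, Orwell become insolvent (initial).
  Alder: +40 → 40 < 100
  Arden: +50+30 → 80 ≥ 40
  Calder: +60 → 60 < 120
  Dover: +65 → 65 ≥ 30
  Kent: +85 → 85 ≥ 70
  Larch: +35 → 35 < 40
Round 2 — Arden, Dover, Kent become insolvent.
  Calder: +85 → 145 ≥ 120
  Jasper: +85 → 85 ≥ 50
  Larch: +10 → 45 ≥ 40
Round 3 — Calder, Jasper, Larch become insolvent.
No further insolvencies.

Arden, Calder, Dover, Grove, Jasper, Kent, Larch, Orwell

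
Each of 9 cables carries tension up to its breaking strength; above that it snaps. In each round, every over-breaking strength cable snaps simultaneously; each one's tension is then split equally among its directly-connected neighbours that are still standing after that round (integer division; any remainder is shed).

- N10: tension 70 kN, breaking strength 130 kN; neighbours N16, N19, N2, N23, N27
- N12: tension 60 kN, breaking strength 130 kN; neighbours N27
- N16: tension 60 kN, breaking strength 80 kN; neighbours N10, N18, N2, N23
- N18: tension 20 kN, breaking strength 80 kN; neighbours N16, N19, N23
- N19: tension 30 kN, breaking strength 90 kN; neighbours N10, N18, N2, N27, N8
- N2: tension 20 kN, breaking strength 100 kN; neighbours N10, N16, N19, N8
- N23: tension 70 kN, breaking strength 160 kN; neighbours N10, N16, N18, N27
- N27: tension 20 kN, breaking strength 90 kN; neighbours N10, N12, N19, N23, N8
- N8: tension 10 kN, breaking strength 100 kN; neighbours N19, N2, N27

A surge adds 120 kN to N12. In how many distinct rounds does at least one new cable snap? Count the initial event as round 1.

Round 1 — N12 at 180 > 130. N12 snaps.
  N12 sheds 180 kN to N27: 180 each.
    N27: 20+180 = 200 > 90
Round 2 — N27 snaps.
  N27 sheds 200 kN to N10, N19, N23, N8: 50 each.
    N10: 70+50 = 120 ≤ 130
    N19: 30+50 = 80 ≤ 90
    N23: 70+50 = 120 ≤ 160
    N8: 10+50 = 60 ≤ 100
No further breaks.

2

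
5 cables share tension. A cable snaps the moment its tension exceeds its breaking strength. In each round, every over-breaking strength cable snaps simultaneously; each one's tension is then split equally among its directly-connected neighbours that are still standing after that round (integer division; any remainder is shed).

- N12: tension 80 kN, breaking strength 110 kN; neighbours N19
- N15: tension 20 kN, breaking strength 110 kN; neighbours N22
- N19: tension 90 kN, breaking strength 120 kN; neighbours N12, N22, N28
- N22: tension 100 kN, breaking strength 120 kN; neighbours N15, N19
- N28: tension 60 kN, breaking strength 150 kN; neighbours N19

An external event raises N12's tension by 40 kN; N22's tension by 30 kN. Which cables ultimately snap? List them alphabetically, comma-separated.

N12, N19, N22, N28

Round 1 — N12 at 120 > 110; N22 at 130 > 120. N12, N22 snap.
  N12 sheds 120 kN to N19: 120 each.
    N19: 90+120 = 210 > 120
  N22 sheds 130 kN to N15, N19: 65 each.
    N15: 20+65 = 85 ≤ 110
    N19: 210+65 = 275 > 120
Round 2 — N19 snaps.
  N19 sheds 275 kN to N28: 275 each.
    N28: 60+275 = 335 > 150
Round 3 — N28 snaps.
  N28 sheds 335 kN: no online neighbours, lost.
No further breaks.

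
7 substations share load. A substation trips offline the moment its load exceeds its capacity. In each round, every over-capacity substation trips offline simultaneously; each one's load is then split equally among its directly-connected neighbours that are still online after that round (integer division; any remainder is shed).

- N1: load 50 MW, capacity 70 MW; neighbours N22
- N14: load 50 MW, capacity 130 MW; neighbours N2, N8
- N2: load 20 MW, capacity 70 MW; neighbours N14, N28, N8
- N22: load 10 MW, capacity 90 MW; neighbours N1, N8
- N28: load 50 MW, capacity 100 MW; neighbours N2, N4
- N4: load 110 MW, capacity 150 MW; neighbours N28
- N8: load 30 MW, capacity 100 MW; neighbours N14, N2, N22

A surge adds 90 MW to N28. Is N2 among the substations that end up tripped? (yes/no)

yes

Round 1 — N28 at 140 > 100. N28 trips offline.
  N28 sheds 140 MW to N2, N4: 70 each.
    N2: 20+70 = 90 > 70
    N4: 110+70 = 180 > 150
Round 2 — N2, N4 trip offline.
  N2 sheds 90 MW to N14, N8: 45 each.
    N14: 50+45 = 95 ≤ 130
    N8: 30+45 = 75 ≤ 100
  N4 sheds 180 MW: no online neighbours, lost.
No further trips.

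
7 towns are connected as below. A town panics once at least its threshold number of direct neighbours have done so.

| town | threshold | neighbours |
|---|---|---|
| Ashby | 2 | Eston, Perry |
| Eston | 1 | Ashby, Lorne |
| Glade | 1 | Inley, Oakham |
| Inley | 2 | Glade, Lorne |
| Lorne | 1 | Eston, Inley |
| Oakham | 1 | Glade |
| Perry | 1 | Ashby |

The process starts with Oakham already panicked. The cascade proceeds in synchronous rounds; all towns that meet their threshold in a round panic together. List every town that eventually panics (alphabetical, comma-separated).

Glade, Oakham

Round 1 — Oakham panics (initial).
Round 2 — checking thresholds:
  Glade: 1 of 2 neighbours ≥ 1, panics.
Round 3 — no new panics; cascade stops.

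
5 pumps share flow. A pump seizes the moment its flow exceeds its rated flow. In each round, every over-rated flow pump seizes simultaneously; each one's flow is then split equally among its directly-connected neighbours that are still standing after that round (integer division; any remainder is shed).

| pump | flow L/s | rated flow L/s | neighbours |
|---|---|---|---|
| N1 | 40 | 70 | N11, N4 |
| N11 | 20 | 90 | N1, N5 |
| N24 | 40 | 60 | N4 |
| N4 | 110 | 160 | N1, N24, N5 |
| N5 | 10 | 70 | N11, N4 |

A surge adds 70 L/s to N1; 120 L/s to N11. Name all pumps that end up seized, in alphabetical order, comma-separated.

N1, N11, N24, N4, N5

Round 1 — N1 at 110 > 70; N11 at 140 > 90. N1, N11 seize.
  N1 sheds 110 L/s to N4: 110 each.
    N4: 110+110 = 220 > 160
  N11 sheds 140 L/s to N5: 140 each.
    N5: 10+140 = 150 > 70
Round 2 — N4, N5 seize.
  N4 sheds 220 L/s to N24: 220 each.
    N24: 40+220 = 260 > 60
  N5 sheds 150 L/s: no online neighbours, lost.
Round 3 — N24 seizes.
  N24 sheds 260 L/s: no online neighbours, lost.
No further seizures.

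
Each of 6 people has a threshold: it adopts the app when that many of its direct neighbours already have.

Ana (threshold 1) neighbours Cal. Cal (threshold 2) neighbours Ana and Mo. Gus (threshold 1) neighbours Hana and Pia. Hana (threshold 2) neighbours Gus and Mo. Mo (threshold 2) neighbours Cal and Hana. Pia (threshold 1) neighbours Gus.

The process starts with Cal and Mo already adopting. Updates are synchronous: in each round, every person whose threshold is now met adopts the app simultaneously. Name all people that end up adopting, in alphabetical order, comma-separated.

Round 1 — Cal, Mo adopt the app (initial).
Round 2 — checking thresholds:
  Ana: 1 of 1 neighbours ≥ 1, adopts the app.
  Hana: 1 of 2 neighbours < 2, holds.
Round 3 — no new adoptions; cascade stops.

Ana, Cal, Mo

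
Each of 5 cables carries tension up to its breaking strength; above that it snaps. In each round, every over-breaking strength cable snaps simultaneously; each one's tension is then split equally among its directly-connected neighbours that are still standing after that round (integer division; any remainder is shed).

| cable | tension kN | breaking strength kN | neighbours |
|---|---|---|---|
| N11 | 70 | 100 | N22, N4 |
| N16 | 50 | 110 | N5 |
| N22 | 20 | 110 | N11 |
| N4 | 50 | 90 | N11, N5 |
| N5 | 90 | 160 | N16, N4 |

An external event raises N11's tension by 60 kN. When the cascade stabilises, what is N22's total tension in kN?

Round 1 — N11 at 130 > 100. N11 snaps.
  N11 sheds 130 kN to N22, N4: 65 each.
    N22: 20+65 = 85 ≤ 110
    N4: 50+65 = 115 > 90
Round 2 — N4 snaps.
  N4 sheds 115 kN to N5: 115 each.
    N5: 90+115 = 205 > 160
Round 3 — N5 snaps.
  N5 sheds 205 kN to N16: 205 each.
    N16: 50+205 = 255 > 110
Round 4 — N16 snaps.
  N16 sheds 255 kN: no online neighbours, lost.
No further breaks.

85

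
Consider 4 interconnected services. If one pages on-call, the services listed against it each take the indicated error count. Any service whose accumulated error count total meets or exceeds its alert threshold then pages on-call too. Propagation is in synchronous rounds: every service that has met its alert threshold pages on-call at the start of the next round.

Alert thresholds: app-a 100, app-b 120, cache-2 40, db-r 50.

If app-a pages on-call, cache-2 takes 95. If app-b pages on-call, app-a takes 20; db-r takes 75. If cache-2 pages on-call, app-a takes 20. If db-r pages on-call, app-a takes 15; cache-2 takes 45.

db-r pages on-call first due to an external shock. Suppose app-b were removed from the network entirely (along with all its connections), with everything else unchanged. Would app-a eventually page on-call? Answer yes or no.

With app-b removed:
Round 1 — db-r pages on-call (initial).
  app-a: +15 → 15 < 100
  cache-2: +45 → 45 ≥ 40
Round 2 — cache-2 pages on-call.
  app-a: +20 → 35 < 100
No further pages.

no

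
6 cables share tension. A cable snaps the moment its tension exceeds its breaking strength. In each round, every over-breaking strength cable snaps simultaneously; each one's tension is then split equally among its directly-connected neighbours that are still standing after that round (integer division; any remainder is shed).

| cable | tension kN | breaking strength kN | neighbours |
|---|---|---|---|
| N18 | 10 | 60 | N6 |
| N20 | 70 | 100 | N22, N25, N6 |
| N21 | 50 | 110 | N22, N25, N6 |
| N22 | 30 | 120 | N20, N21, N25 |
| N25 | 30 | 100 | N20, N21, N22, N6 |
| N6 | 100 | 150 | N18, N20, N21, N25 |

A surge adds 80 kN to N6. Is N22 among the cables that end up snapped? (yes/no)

Round 1 — N6 at 180 > 150. N6 snaps.
  N6 sheds 180 kN to N18, N20, N21, N25: 45 each.
    N18: 10+45 = 55 ≤ 60
    N20: 70+45 = 115 > 100
    N21: 50+45 = 95 ≤ 110
    N25: 30+45 = 75 ≤ 100
Round 2 — N20 snaps.
  N20 sheds 115 kN to N22, N25: 57 each (1 lost).
    N22: 30+57 = 87 ≤ 120
    N25: 75+57 = 132 > 100
Round 3 — N25 snaps.
  N25 sheds 132 kN to N21, N22: 66 each.
    N21: 95+66 = 161 > 110
    N22: 87+66 = 153 > 120
Round 4 — N21, N22 snap.
  N21 sheds 161 kN: no online neighbours, lost.
  N22 sheds 153 kN: no online neighbours, lost.
No further breaks.

yes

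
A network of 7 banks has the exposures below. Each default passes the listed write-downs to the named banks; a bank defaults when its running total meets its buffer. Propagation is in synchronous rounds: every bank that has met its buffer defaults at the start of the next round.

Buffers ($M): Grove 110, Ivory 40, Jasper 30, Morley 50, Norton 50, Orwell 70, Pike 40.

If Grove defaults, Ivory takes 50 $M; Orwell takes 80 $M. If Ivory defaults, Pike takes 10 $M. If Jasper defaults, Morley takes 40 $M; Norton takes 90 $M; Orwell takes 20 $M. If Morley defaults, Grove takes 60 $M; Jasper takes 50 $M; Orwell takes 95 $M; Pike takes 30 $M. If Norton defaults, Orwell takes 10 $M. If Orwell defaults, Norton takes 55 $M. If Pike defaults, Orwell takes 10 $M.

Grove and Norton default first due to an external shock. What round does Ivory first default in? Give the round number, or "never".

2

Round 1 — Grove, Norton default (initial).
  Ivory: +50 → 50 ≥ 40
  Orwell: +80+10 → 90 ≥ 70
Round 2 — Ivory, Orwell default.
  Pike: +10 → 10 < 40
No further defaults.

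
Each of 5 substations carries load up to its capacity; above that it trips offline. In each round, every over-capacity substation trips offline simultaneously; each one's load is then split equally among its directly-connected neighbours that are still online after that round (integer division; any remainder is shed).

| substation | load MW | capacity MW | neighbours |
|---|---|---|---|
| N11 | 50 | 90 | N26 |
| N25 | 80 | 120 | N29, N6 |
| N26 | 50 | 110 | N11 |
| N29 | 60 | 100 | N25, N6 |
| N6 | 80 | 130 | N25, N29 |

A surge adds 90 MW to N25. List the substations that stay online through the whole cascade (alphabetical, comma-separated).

N11, N26

Round 1 — N25 at 170 > 120. N25 trips offline.
  N25 sheds 170 MW to N29, N6: 85 each.
    N29: 60+85 = 145 > 100
    N6: 80+85 = 165 > 130
Round 2 — N29, N6 trip offline.
  N29 sheds 145 MW: no online neighbours, lost.
  N6 sheds 165 MW: no online neighbours, lost.
No further trips.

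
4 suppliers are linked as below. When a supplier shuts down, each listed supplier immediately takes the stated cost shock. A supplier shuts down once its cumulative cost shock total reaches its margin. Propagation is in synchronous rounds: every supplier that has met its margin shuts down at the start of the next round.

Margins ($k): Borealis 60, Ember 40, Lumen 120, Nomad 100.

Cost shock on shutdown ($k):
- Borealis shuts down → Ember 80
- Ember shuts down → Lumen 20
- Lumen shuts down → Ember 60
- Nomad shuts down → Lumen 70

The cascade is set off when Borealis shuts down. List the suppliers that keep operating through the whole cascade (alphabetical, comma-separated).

Lumen, Nomad

Round 1 — Borealis shuts down (initial).
  Ember: +80 → 80 ≥ 40
Round 2 — Ember shuts down.
  Lumen: +20 → 20 < 120
No further shutdowns.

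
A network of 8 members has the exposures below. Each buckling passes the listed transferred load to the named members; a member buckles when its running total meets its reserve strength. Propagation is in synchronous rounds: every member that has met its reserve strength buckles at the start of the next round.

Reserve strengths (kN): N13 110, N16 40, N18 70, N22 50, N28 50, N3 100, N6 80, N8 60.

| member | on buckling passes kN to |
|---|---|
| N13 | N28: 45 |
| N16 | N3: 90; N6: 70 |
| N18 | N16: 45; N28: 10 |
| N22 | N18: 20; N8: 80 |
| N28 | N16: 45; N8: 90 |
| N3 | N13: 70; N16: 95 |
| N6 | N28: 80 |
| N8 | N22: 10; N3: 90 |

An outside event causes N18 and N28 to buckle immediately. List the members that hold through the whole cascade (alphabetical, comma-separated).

Round 1 — N18, N28 buckle (initial).
  N16: +45+45 → 90 ≥ 40
  N8: +90 → 90 ≥ 60
Round 2 — N16, N8 buckle.
  N22: +10 → 10 < 50
  N3: +90+90 → 180 ≥ 100
  N6: +70 → 70 < 80
Round 3 — N3 buckles.
  N13: +70 → 70 < 110
No further bucklings.

N13, N22, N6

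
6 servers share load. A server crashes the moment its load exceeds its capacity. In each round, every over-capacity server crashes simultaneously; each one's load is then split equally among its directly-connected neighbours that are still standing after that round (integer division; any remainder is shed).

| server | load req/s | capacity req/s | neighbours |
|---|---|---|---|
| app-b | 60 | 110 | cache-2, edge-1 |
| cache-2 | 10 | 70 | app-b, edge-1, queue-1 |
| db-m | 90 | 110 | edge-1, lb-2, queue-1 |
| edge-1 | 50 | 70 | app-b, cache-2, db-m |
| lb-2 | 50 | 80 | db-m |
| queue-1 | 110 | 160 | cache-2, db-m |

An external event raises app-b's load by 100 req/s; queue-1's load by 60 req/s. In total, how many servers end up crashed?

6

Round 1 — app-b at 160 > 110; queue-1 at 170 > 160. app-b, queue-1 crash.
  app-b sheds 160 req/s to cache-2, edge-1: 80 each.
    cache-2: 10+80 = 90 > 70
    edge-1: 50+80 = 130 > 70
  queue-1 sheds 170 req/s to cache-2, db-m: 85 each.
    cache-2: 90+85 = 175 > 70
    db-m: 90+85 = 175 > 110
Round 2 — cache-2, db-m, edge-1 crash.
  cache-2 sheds 175 req/s: no online neighbours, lost.
  db-m sheds 175 req/s to lb-2: 175 each.
    lb-2: 50+175 = 225 > 80
  edge-1 sheds 130 req/s: no online neighbours, lost.
Round 3 — lb-2 crashes.
  lb-2 sheds 225 req/s: no online neighbours, lost.
No further crashes.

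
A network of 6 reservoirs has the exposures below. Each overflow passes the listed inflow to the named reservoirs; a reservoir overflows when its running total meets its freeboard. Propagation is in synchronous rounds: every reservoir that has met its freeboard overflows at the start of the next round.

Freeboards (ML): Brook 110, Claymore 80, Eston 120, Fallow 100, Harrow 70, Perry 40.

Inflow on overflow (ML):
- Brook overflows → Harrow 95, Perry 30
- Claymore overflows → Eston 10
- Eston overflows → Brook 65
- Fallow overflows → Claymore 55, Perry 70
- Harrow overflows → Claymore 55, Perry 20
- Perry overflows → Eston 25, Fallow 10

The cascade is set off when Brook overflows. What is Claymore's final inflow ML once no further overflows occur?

55

Round 1 — Brook overflows (initial).
  Harrow: +95 → 95 ≥ 70
  Perry: +30 → 30 < 40
Round 2 — Harrow overflows.
  Claymore: +55 → 55 < 80
  Perry: +20 → 50 ≥ 40
Round 3 — Perry overflows.
  Eston: +25 → 25 < 120
  Fallow: +10 → 10 < 100
No further overflows.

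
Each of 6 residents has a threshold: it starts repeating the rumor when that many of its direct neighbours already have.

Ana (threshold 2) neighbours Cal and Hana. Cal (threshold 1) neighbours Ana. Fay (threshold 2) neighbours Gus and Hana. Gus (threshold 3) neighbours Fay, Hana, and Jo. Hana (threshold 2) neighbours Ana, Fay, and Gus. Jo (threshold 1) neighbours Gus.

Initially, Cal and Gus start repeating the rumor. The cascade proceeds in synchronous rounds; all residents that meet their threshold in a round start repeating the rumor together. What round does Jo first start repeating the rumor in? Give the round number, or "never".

2

Round 1 — Cal, Gus start repeating the rumor (initial).
Round 2 — checking thresholds:
  Ana: 1 of 2 neighbours < 2, holds.
  Fay: 1 of 2 neighbours < 2, holds.
  Hana: 1 of 3 neighbours < 2, holds.
  Jo: 1 of 1 neighbours ≥ 1, starts repeating the rumor.
Round 3 — no new spreads; cascade stops.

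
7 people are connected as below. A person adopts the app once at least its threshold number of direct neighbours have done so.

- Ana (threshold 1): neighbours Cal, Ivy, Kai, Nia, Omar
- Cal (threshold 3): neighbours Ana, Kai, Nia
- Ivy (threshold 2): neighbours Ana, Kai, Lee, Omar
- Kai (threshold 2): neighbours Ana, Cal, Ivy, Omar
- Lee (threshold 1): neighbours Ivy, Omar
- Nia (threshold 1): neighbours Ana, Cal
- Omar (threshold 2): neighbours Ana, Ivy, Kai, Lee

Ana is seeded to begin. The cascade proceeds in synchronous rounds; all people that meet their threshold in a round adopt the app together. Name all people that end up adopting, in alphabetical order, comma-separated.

Round 1 — Ana adopts the app (initial).
Round 2 — checking thresholds:
  Cal: 1 of 3 neighbours < 3, not yet.
  Ivy: 1 of 4 neighbours < 2, not yet.
  Kai: 1 of 4 neighbours < 2, not yet.
  Nia: 1 of 2 neighbours ≥ 1, adopts the app.
  Omar: 1 of 4 neighbours < 2, not yet.
Round 3 — no new adoptions; cascade stops.

Ana, Nia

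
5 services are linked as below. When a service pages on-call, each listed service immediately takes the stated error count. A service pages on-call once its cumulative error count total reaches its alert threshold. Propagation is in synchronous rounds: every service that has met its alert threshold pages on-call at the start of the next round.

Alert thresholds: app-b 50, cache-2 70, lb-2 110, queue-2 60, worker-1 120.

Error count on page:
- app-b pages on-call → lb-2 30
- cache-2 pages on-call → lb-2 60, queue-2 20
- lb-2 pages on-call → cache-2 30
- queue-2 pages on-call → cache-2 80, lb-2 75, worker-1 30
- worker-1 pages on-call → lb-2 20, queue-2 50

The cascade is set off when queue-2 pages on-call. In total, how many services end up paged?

3

Round 1 — queue-2 pages on-call (initial).
  cache-2: +80 → 80 ≥ 70
  lb-2: +75 → 75 < 110
  worker-1: +30 → 30 < 120
Round 2 — cache-2 pages on-call.
  lb-2: +60 → 135 ≥ 110
Round 3 — lb-2 pages on-call.
No further pages.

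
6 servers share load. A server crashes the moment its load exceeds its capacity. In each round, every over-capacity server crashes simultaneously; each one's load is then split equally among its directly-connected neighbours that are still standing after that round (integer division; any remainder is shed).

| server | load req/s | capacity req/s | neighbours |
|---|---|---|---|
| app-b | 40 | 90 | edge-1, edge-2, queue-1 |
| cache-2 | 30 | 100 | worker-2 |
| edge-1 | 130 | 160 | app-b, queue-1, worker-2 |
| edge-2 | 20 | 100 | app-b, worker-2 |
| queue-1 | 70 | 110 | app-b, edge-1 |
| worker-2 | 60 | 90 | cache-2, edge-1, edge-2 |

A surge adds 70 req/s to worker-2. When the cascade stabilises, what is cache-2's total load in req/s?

Round 1 — worker-2 at 130 > 90. worker-2 crashes.
  worker-2 sheds 130 req/s to cache-2, edge-1, edge-2: 43 each (1 lost).
    cache-2: 30+43 = 73 ≤ 100
    edge-1: 130+43 = 173 > 160
    edge-2: 20+43 = 63 ≤ 100
Round 2 — edge-1 crashes.
  edge-1 sheds 173 req/s to app-b, queue-1: 86 each (1 lost).
    app-b: 40+86 = 126 > 90
    queue-1: 70+86 = 156 > 110
Round 3 — app-b, queue-1 crash.
  app-b sheds 126 req/s to edge-2: 126 each.
    edge-2: 63+126 = 189 > 100
  queue-1 sheds 156 req/s: no online neighbours, lost.
Round 4 — edge-2 crashes.
  edge-2 sheds 189 req/s: no online neighbours, lost.
No further crashes.

73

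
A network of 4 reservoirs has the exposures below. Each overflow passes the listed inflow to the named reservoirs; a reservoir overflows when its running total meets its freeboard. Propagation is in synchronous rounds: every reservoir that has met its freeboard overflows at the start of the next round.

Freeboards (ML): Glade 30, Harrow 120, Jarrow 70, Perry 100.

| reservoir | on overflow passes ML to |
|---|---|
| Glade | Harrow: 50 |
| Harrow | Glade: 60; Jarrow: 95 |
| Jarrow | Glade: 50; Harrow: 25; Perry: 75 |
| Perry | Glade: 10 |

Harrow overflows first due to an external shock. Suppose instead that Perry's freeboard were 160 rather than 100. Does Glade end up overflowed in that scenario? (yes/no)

yes

With Perry's freeboard at 160:
Round 1 — Harrow overflows (initial).
  Glade: +60 → 60 ≥ 30
  Jarrow: +95 → 95 ≥ 70
Round 2 — Glade, Jarrow overflow.
  Perry: +75 → 75 < 160
No further overflows.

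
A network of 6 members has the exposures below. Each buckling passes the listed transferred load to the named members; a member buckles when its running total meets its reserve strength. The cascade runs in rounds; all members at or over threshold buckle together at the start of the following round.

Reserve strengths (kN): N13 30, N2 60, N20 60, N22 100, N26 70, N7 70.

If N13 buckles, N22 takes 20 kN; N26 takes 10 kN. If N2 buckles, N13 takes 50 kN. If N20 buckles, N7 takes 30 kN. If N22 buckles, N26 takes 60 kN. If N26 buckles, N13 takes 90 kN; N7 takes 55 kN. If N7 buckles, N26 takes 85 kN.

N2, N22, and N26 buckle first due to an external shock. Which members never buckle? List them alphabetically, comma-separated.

N20, N7

Round 1 — N2, N22, N26 buckle (initial).
  N13: +50+90 → 140 ≥ 30
  N7: +55 → 55 < 70
Round 2 — N13 buckles.
No further bucklings.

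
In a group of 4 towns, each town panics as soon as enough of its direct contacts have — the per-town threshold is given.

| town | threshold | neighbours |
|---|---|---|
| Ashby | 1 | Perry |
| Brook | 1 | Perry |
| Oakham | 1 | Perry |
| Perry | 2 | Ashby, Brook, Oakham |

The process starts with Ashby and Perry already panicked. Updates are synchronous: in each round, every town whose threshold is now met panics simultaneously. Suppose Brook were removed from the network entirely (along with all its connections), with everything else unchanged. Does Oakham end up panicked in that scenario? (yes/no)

yes

With Brook removed:
Round 1 — Ashby, Perry panic (initial).
Round 2 — checking thresholds:
  Oakham: 1 of 1 neighbours ≥ 1, panics.
Round 3 — no new panics; cascade stops.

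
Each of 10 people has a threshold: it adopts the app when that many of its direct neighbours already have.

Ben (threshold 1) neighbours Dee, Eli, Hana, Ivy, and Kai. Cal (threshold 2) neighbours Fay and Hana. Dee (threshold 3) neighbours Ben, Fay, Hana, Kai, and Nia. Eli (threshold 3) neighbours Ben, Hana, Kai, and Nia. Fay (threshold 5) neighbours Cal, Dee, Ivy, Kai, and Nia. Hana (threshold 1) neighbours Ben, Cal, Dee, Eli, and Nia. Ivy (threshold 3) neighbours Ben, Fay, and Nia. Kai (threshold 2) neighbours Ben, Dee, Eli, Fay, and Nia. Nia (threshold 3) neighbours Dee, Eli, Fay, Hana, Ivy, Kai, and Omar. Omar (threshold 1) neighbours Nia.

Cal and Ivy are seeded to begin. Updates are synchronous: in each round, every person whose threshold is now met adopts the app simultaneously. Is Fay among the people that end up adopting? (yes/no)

no

Round 1 — Cal, Ivy adopt the app (initial).
Round 2 — checking thresholds:
  Ben: 1 of 5 neighbours ≥ 1, adopts the app.
  Fay: 2 of 5 neighbours < 5, holds.
  Hana: 1 of 5 neighbours ≥ 1, adopts the app.
  Nia: 1 of 7 neighbours < 3, holds.
Round 3 — no new adoptions; cascade stops.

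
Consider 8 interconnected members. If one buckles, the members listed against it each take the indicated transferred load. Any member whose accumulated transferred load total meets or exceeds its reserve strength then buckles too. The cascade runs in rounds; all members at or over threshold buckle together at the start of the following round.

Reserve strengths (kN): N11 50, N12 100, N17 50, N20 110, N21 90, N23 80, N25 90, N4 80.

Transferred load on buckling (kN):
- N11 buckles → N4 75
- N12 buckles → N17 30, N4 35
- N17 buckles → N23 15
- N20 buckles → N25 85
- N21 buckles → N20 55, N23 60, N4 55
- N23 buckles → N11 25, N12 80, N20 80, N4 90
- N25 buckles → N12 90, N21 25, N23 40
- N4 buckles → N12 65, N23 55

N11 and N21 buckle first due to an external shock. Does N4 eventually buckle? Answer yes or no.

yes

Round 1 — N11, N21 buckle (initial).
  N20: +55 → 55 < 110
  N23: +60 → 60 < 80
  N4: +75+55 → 130 ≥ 80
Round 2 — N4 buckles.
  N12: +65 → 65 < 100
  N23: +55 → 115 ≥ 80
Round 3 — N23 buckles.
  N12: +80 → 145 ≥ 100
  N20: +80 → 135 ≥ 110
Round 4 — N12, N20 buckle.
  N17: +30 → 30 < 50
  N25: +85 → 85 < 90
No further bucklings.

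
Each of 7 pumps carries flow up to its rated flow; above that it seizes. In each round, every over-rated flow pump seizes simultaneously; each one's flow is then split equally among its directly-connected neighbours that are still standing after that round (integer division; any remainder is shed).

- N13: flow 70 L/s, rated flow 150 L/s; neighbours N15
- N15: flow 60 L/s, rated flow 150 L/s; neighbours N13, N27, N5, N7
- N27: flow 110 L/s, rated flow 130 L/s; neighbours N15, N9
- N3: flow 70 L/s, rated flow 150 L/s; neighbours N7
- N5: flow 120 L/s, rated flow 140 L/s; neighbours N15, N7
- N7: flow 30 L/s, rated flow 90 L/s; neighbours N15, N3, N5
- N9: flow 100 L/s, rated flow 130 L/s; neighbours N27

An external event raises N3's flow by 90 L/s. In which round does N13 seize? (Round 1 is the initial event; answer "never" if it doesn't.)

never

Round 1 — N3 at 160 > 150. N3 seizes.
  N3 sheds 160 L/s to N7: 160 each.
    N7: 30+160 = 190 > 90
Round 2 — N7 seizes.
  N7 sheds 190 L/s to N15, N5: 95 each.
    N15: 60+95 = 155 > 150
    N5: 120+95 = 215 > 140
Round 3 — N15, N5 seize.
  N15 sheds 155 L/s to N13, N27: 77 each (1 lost).
    N13: 70+77 = 147 ≤ 150
    N27: 110+77 = 187 > 130
  N5 sheds 215 L/s: no online neighbours, lost.
Round 4 — N27 seizes.
  N27 sheds 187 L/s to N9: 187 each.
    N9: 100+187 = 287 > 130
Round 5 — N9 seizes.
  N9 sheds 287 L/s: no online neighbours, lost.
No further seizures.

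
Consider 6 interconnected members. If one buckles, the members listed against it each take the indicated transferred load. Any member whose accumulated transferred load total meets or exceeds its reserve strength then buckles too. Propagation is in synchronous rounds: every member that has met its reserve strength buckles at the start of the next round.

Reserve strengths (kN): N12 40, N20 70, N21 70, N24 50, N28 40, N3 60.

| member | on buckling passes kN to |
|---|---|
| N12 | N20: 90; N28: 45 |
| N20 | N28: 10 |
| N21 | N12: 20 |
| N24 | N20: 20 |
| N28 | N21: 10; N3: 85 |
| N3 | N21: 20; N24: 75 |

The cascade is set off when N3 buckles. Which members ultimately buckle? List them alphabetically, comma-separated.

N24, N3

Round 1 — N3 buckles (initial).
  N21: +20 → 20 < 70
  N24: +75 → 75 ≥ 50
Round 2 — N24 buckles.
  N20: +20 → 20 < 70
No further bucklings.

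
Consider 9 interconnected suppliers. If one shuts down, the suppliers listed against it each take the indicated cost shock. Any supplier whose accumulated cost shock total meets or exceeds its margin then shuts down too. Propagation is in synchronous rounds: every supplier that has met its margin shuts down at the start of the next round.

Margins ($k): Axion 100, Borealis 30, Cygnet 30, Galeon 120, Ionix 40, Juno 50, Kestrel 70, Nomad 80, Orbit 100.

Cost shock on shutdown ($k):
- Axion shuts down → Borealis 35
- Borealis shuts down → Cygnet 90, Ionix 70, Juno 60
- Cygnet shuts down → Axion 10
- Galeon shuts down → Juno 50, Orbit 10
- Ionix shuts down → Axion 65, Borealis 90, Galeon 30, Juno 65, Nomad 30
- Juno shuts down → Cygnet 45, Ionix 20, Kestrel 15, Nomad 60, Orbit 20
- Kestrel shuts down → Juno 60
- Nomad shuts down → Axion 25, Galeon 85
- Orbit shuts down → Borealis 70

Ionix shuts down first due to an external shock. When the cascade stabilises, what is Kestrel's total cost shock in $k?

Round 1 — Ionix shuts down (initial).
  Axion: +65 → 65 < 100
  Borealis: +90 → 90 ≥ 30
  Galeon: +30 → 30 < 120
  Juno: +65 → 65 ≥ 50
  Nomad: +30 → 30 < 80
Round 2 — Borealis, Juno shut down.
  Cygnet: +90+45 → 135 ≥ 30
  Kestrel: +15 → 15 < 70
  Nomad: +60 → 90 ≥ 80
  Orbit: +20 → 20 < 100
Round 3 — Cygnet, Nomad shut down.
  Axion: +10+25 → 100 ≥ 100
  Galeon: +85 → 115 < 120
Round 4 — Axion shuts down.
No further shutdowns.

15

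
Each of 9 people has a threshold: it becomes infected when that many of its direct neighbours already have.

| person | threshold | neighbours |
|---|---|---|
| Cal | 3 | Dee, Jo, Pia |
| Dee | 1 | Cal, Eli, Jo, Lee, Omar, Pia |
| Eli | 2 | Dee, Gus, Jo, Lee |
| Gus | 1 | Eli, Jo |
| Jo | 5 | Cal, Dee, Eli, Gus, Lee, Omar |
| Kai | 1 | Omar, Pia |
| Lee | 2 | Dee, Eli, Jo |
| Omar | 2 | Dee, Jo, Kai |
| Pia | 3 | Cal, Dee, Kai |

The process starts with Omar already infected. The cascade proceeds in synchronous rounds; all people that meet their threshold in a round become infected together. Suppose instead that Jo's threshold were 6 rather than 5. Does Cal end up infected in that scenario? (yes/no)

With Jo's threshold at 6:
Round 1 — Omar becomes infected (initial).
Round 2 — checking thresholds:
  Dee: 1 of 6 neighbours ≥ 1, becomes infected.
  Jo: 1 of 6 neighbours < 6, not yet.
  Kai: 1 of 2 neighbours ≥ 1, becomes infected.
Round 3 — no new infections; cascade stops.

no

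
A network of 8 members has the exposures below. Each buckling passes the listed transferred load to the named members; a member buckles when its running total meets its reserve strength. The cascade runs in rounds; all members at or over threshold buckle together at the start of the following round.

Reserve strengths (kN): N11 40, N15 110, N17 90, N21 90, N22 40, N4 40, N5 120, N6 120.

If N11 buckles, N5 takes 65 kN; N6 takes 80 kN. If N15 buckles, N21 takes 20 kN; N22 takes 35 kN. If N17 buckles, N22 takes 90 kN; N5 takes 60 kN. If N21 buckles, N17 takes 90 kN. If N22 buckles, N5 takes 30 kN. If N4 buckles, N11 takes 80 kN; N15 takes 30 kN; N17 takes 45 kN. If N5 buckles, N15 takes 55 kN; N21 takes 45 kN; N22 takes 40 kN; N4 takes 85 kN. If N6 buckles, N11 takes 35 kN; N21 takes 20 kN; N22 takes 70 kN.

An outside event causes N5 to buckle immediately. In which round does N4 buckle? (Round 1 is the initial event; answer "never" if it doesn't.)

2

Round 1 — N5 buckles (initial).
  N15: +55 → 55 < 110
  N21: +45 → 45 < 90
  N22: +40 → 40 ≥ 40
  N4: +85 → 85 ≥ 40
Round 2 — N22, N4 buckle.
  N11: +80 → 80 ≥ 40
  N15: +30 → 85 < 110
  N17: +45 → 45 < 90
Round 3 — N11 buckles.
  N6: +80 → 80 < 120
No further bucklings.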